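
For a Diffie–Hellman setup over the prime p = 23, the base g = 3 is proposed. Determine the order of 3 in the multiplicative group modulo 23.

ord(3) | φ(23) = 23 − 1 = 22 = 2 · 11.
Divisors of 22: 1, 2, 11, 22.
Test each divisor d:
3^1 ≡ 3 (mod 23)
3^2 ≡ 9 (mod 23)
3^11 ≡ 1 (mod 23) ✓
Hence ord(3) = 11.

11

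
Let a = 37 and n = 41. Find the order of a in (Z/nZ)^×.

5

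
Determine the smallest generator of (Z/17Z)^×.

3

φ(17) = 17 − 1 = 16 = 2^4.
g is a primitive root iff g^(16/q) ≢ 1 (mod 17) for each prime q ∈ {2}.
g = 2: 2^8 ≡ 1 — hits 1, so not a primitive root.
g = 3: 3^8 ≡ 16 — none is 1, so 3 is a primitive root.
Hence the least primitive root of 17 is 3.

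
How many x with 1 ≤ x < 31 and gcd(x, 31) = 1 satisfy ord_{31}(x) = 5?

4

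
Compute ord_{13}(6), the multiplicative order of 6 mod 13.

12

By Lagrange's theorem, ord_13(6) divides φ(13) = 13 − 1 = 12 = 2^2 · 3.
Divisors of 12: 1, 2, 3, 4, 6, 12.
Compute 6^d (mod 13) for the divisors d until we hit 1:
6^1 ≡ 6
6^2 ≡ 10
6^3 ≡ 8
6^4 ≡ 9
6^6 ≡ 12
6^12 ≡ 1
The smallest such exponent is 12, so the order of 6 is 12.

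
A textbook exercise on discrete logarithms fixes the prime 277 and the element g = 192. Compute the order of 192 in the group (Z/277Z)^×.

138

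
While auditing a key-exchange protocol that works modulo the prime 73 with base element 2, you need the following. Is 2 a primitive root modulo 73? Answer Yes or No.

No

φ(73) = 73 − 1 = 72 = 2^3 · 3^2.
Test 2^(72/q) mod 73 for each prime factor q of 72:
2^36 ≡ 1 (mod 73)  [q = 2: ≡ 1 ✗]
2^24 ≡ 64 (mod 73)  [q = 3: ≢ 1 ✓]
2^36 ≡ 1 shows ord(2) | 36, strictly less than φ(73); not a primitive root.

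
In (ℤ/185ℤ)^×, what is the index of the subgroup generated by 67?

ord(67) | φ(185) = φ(5·37) = (5−1)·(37−1) = 4·36 = 144 = 2^4 · 3^2.
Divisors of 144: 1, 2, 3, 4, 6, 8, 9, 12, 16, 18, 24, 36, 48, 72, 144.
Check 67^d mod 185 for each divisor in increasing order:
67^1 ≡ 67 (mod 185)
67^2 ≡ 49 (mod 185)
67^3 ≡ 138 (mod 185)
67^4 ≡ 181 (mod 185)
67^6 ≡ 174 (mod 185)
67^8 ≡ 16 (mod 185)
67^9 ≡ 147 (mod 185)
67^12 ≡ 121 (mod 185)
67^16 ≡ 71 (mod 185)
67^18 ≡ 149 (mod 185)
67^24 ≡ 26 (mod 185)
67^36 ≡ 1 (mod 185) ✓
The order of 67 is 36, so the subgroup it generates has 36 elements.
[(Z/185Z)^× : ⟨67⟩] = 144/36 = 4.

4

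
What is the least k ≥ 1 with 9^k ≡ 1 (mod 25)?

10

ord(9) | φ(25) = φ(5^2) = 5·(5−1) = 20 = 2^2 · 5.
Divisors of 20: 1, 2, 4, 5, 10, 20.
Compute 9^d (mod 25) for the divisors d until we hit 1:
9^1 ≡ 9
9^2 ≡ 6
9^4 ≡ 11
9^5 ≡ 24
9^10 ≡ 1
Therefore the multiplicative order of 9 modulo 25 is 10.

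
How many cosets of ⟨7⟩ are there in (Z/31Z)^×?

The order of 7 must divide φ(31) = 31 − 1 = 30 = 2 · 3 · 5.
Divisors of 30: 1, 2, 3, 5, 6, 10, 15, 30.
Compute 7^d (mod 31) for the divisors d until we hit 1:
7^1 ≡ 7 (mod 31)
7^2 ≡ 18 (mod 31)
7^3 ≡ 2 (mod 31)
7^5 ≡ 5 (mod 31)
7^6 ≡ 4 (mod 31)
7^10 ≡ 25 (mod 31)
7^15 ≡ 1 (mod 31) ✓
Thus |⟨7⟩| = ord(7) = 15.
Index = |(Z/31Z)^×| / |⟨7⟩| = 30 / 15 = 2.

2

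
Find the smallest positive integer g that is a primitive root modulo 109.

6

φ(109) = 109 − 1 = 108 = 2^2 · 3^3.
Test candidates g = 2, 3, … against the prime factors q ∈ {2, 3} of φ(109): g is a generator iff g^(108/q) ≢ 1 for every such q.
g = 2: 2^54 ≡ 108; 2^36 ≡ 1 — hits 1, so not a primitive root.
g = 3: 3^54 ≡ 1 — hits 1, so not a primitive root.
g = 4: 4^54 ≡ 1 — hits 1, so not a primitive root.
g = 5: 5^54 ≡ 1 — hits 1, so not a primitive root.
g = 6: 6^54 ≡ 108; 6^36 ≡ 63 — none is 1, so 6 is a primitive root.
The smallest primitive root modulo 109 is 6.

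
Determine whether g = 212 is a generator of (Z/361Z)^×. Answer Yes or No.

φ(361) = φ(19^2) = 19·(19−1) = 342 = 2 · 3^2 · 19.
It suffices to check that the order of 212 is not a proper divisor of 342: compute 212^(342/q) for q ∈ {2, 3, 19}.
212^171 ≡ 360 (mod 361)  [q = 2: ≢ 1 ✓]
212^114 ≡ 292 (mod 361)  [q = 3: ≢ 1 ✓]
212^18 ≡ 153 (mod 361)  [q = 19: ≢ 1 ✓]
None equal 1, so ord_361(212) = 342: 212 is a primitive root.

Yes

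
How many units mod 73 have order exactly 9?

6

φ(73) = 73 − 1 = 72 = 2^3 · 3^2.
(Z/73Z)^× is cyclic (|G| = 72); a cyclic group of order m has exactly φ(d) elements of each order d | m, and none otherwise.
9 = 3^2 divides 72, and φ(9) = 6.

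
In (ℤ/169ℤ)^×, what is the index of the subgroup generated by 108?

The order of 108 must divide φ(169) = φ(13^2) = 13·(13−1) = 156 = 2^2 · 3 · 13.
Divisors of 156: 1, 2, 3, 4, 6, 12, 13, 26, 39, 52, 78, 156.
Test each divisor d:
108^1 ≡ 108
108^2 ≡ 3
108^3 ≡ 155
108^4 ≡ 9
108^6 ≡ 27
108^12 ≡ 53
108^13 ≡ 147
108^26 ≡ 146
108^39 ≡ 168
108^52 ≡ 22
108^78 ≡ 1
The order of 108 is 78, so the subgroup it generates has 78 elements.
The index is φ(169) / ord(108) = 156 / 78 = 2.

2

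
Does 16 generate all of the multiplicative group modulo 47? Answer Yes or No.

φ(47) = 47 − 1 = 46 = 2 · 23.
It suffices to check that the order of 16 is not a proper divisor of 46: compute 16^(46/q) for q ∈ {2, 23}.
16^23 ≡ 1 (mod 47)  [q = 2: ≡ 1 ✗]
16^2 ≡ 21 (mod 47)  [q = 23: ≢ 1 ✓]
16^23 ≡ 1 shows ord(16) | 23, strictly less than φ(47); not a primitive root.

No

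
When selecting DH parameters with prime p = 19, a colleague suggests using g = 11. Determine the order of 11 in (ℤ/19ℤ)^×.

3

The order of 11 must divide φ(19) = 19 − 1 = 18 = 2 · 3^2.
Divisors of 18: 1, 2, 3, 6, 9, 18.
Test each divisor d:
11^1 ≡ 11
11^2 ≡ 7
11^3 ≡ 1
So ord_19(11) = 3.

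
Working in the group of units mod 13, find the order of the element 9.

3

By Lagrange's theorem, ord_13(9) divides φ(13) = 13 − 1 = 12 = 2^2 · 3.
Divisors of 12: 1, 2, 3, 4, 6, 12.
Test each divisor d:
9^1 ≡ 9 (mod 13)
9^2 ≡ 3 (mod 13)
9^3 ≡ 1 (mod 13) ✓
So ord_13(9) = 3.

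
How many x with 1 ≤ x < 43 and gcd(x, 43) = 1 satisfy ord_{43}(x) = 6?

2

φ(43) = 43 − 1 = 42 = 2 · 3 · 7.
(Z/43Z)^× is cyclic (|G| = 42); a cyclic group of order m has exactly φ(d) elements of each order d | m, and none otherwise.
6 = 2 · 3 divides 42, and φ(6) = 2.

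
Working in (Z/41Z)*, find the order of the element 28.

40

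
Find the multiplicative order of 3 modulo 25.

20

By Lagrange's theorem, ord_25(3) divides φ(25) = φ(5^2) = 5·(5−1) = 20 = 2^2 · 5.
Divisors of 20: 1, 2, 4, 5, 10, 20.
Test each divisor d:
3^1 ≡ 3
3^2 ≡ 9
3^4 ≡ 6
3^5 ≡ 18
3^10 ≡ 24
3^20 ≡ 1
Hence ord(3) = 20.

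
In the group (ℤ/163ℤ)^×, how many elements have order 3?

φ(163) = 163 − 1 = 162 = 2 · 3^4.
In a cyclic group of order 162, there are φ(d) elements of order d for each divisor d of 162, and zero for non-divisors.
3 | 162, and φ(3) = 3 − 1 = 2.

2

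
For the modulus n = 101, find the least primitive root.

2

φ(101) = 101 − 1 = 100 = 2^2 · 5^2.
g is a primitive root iff g^(100/q) ≢ 1 (mod 101) for each prime q ∈ {2, 5}.
g = 2: 2^50 ≡ 100; 2^20 ≡ 95 — none is 1, so 2 is a primitive root.
The smallest primitive root modulo 101 is 2.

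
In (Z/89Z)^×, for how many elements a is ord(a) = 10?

0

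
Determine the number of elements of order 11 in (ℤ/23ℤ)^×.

10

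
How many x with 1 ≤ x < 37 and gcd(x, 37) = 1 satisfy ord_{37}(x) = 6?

φ(37) = 37 − 1 = 36 = 2^2 · 3^2.
(Z/37Z)^× is cyclic (|G| = 36); a cyclic group of order m has exactly φ(d) elements of each order d | m, and none otherwise.
6 = 2 · 3 divides 36, and φ(6) = 2.

2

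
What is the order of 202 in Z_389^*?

194

The order of 202 must divide φ(389) = 389 − 1 = 388 = 2^2 · 97.
Divisors of 388: 1, 2, 4, 97, 194, 388.
Check 202^d mod 389 for each divisor in increasing order:
202^1 ≡ 202 (mod 389)
202^2 ≡ 348 (mod 389)
202^4 ≡ 125 (mod 389)
202^97 ≡ 388 (mod 389)
202^194 ≡ 1 (mod 389) ✓
The smallest such exponent is 194, so the order of 202 is 194.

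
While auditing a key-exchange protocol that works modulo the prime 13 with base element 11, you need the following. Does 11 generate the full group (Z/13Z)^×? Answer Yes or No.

φ(13) = 13 − 1 = 12 = 2^2 · 3.
An element g generates (Z/13Z)^× iff g^(12/q) ≢ 1 (mod 13) for each prime q ∈ {2, 3}.
11^6 ≡ 12 (mod 13)  [q = 2: ≢ 1 ✓]
11^4 ≡ 3 (mod 13)  [q = 3: ≢ 1 ✓]
None equal 1, so ord_13(11) = 12: 11 is a primitive root.

Yes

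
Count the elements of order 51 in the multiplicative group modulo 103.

32

φ(103) = 103 − 1 = 102 = 2 · 3 · 17.
In a cyclic group of order 102, there are φ(d) elements of order d for each divisor d of 102, and zero for non-divisors.
51 = 3 · 17 divides 102, and φ(51) = 32.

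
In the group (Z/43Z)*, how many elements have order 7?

6

φ(43) = 43 − 1 = 42 = 2 · 3 · 7.
In a cyclic group of order 42, there are φ(d) elements of order d for each divisor d of 42, and zero for non-divisors.
7 | 42, and φ(7) = 7 − 1 = 6.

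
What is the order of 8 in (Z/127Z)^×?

7

The order of 8 must divide φ(127) = 127 − 1 = 126 = 2 · 3^2 · 7.
Divisors of 126: 1, 2, 3, 6, 7, 9, 14, 18, 21, 42, 63, 126.
Check 8^d mod 127 for each divisor in increasing order:
8^1 ≡ 8 (mod 127)
8^2 ≡ 64 (mod 127)
8^3 ≡ 4 (mod 127)
8^6 ≡ 16 (mod 127)
8^7 ≡ 1 (mod 127) ✓
The smallest such exponent is 7, so the order of 8 is 7.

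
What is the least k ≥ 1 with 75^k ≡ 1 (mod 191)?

Since 75 ∈ (Z/191Z)^×, its order divides φ(191) = 191 − 1 = 190 = 2 · 5 · 19.
Divisors of 190: 1, 2, 5, 10, 19, 38, 95, 190.
Compute 75^d (mod 191) for the divisors d until we hit 1:
75^1 ≡ 75 (mod 191)
75^2 ≡ 86 (mod 191)
75^5 ≡ 36 (mod 191)
75^10 ≡ 150 (mod 191)
75^19 ≡ 109 (mod 191)
75^38 ≡ 39 (mod 191)
75^95 ≡ 1 (mod 191) ✓
Therefore the multiplicative order of 75 modulo 191 is 95.

95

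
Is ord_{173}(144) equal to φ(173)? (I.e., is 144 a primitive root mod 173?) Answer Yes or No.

No

φ(173) = 173 − 1 = 172 = 2^2 · 43.
Test 144^(172/q) mod 173 for each prime factor q of 172:
144^86 ≡ 1 (mod 173)  [q = 2: ≡ 1 ✗]
144^4 ≡ 57 (mod 173)  [q = 43: ≢ 1 ✓]
Since 144^86 ≡ 1, the order of 144 divides 86 < 172, so 144 is not a primitive root.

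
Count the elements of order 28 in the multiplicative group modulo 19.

0

φ(19) = 19 − 1 = 18 = 2 · 3^2.
Since (Z/19Z)^× is cyclic of order 18, the number of elements of order d is φ(d) when d | 18 and 0 otherwise.
Since 28 ∤ 18, the count is 0.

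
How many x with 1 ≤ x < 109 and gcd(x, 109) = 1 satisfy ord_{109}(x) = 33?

φ(109) = 109 − 1 = 108 = 2^2 · 3^3.
Since (Z/109Z)^× is cyclic of order 108, the number of elements of order d is φ(d) when d | 108 and 0 otherwise.
Here 108 is not a multiple of 33, so there are no elements of order 33.

0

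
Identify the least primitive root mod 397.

φ(397) = 397 − 1 = 396 = 2^2 · 3^2 · 11.
g is a primitive root iff g^(396/q) ≢ 1 (mod 397) for each prime q ∈ {2, 3, 11}.
g = 2: 2^198 ≡ 396; 2^132 ≡ 1 — hits 1, so not a primitive root.
g = 3: 3^198 ≡ 1 — hits 1, so not a primitive root.
g = 4: 4^198 ≡ 1 — hits 1, so not a primitive root.
g = 5: 5^198 ≡ 396; 5^132 ≡ 362; 5^36 ≡ 290 — none is 1, so 5 is a primitive root.
Hence the least primitive root of 397 is 5.

5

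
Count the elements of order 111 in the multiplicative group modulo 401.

0

φ(401) = 401 − 1 = 400 = 2^4 · 5^2.
In a cyclic group of order 400, there are φ(d) elements of order d for each divisor d of 400, and zero for non-divisors.
Here 400 is not a multiple of 111, so there are no elements of order 111.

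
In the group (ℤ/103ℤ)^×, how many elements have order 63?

φ(103) = 103 − 1 = 102 = 2 · 3 · 17.
Since (Z/103Z)^× is cyclic of order 102, the number of elements of order d is φ(d) when d | 102 and 0 otherwise.
Here 102 is not a multiple of 63, so there are no elements of order 63.

0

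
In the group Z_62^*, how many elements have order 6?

φ(62) = φ(2)·φ(31) = 1·30 = 30 = 2 · 3 · 5.
(Z/62Z)^× is cyclic (|G| = 30); a cyclic group of order m has exactly φ(d) elements of each order d | m, and none otherwise.
6 = 2 · 3 divides 30, and φ(6) = 2.

2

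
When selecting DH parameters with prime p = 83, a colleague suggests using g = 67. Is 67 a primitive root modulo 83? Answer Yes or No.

φ(83) = 83 − 1 = 82 = 2 · 41.
An element g generates (Z/83Z)^× iff g^(82/q) ≢ 1 (mod 83) for each prime q ∈ {2, 41}.
67^41 ≡ 82 (mod 83)  [q = 2: ≢ 1 ✓]
67^2 ≡ 7 (mod 83)  [q = 41: ≢ 1 ✓]
Every test exponent gives a nontrivial residue, hence 67 generates the full group.

Yes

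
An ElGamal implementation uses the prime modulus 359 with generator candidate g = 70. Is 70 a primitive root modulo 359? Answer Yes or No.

Yes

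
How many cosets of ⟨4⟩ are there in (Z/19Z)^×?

2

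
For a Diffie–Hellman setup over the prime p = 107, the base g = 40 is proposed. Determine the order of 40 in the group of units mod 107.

53

ord(40) | φ(107) = 107 − 1 = 106 = 2 · 53.
Divisors of 106: 1, 2, 53, 106.
Evaluate successive powers at the divisors of 106:
40^1 ≡ 40 (mod 107)
40^2 ≡ 102 (mod 107)
40^53 ≡ 1 (mod 107) ✓
Therefore the multiplicative order of 40 modulo 107 is 53.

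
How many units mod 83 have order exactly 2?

φ(83) = 83 − 1 = 82 = 2 · 41.
(Z/83Z)^× is cyclic (|G| = 82); a cyclic group of order m has exactly φ(d) elements of each order d | m, and none otherwise.
2 | 82, and φ(2) = 2 − 1 = 1.

1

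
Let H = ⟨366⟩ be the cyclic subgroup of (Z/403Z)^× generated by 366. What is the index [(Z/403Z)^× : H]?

30

Since 366 ∈ (Z/403Z)^×, its order divides φ(403) = φ(13·31) = (13−1)·(31−1) = 12·30 = 360 = 2^3 · 3^2 · 5.
Divisors of 360: 1, 2, 3, 4, 5, 6, 8, 9, 10, 12, 15, 18, 20, 24, 30, 36, 40, 45, 60, 72, 90, 120, 180, 360.
Evaluate successive powers at the divisors of 360:
366^1 ≡ 366
366^2 ≡ 160
366^3 ≡ 125
366^4 ≡ 211
366^5 ≡ 253
366^6 ≡ 311
366^8 ≡ 191
366^9 ≡ 187
366^10 ≡ 335
366^12 ≡ 1
Thus |⟨366⟩| = ord(366) = 12.
Index = |(Z/403Z)^×| / |⟨366⟩| = 360 / 12 = 30.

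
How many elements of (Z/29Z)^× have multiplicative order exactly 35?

0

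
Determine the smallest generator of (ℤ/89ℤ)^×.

φ(89) = 89 − 1 = 88 = 2^3 · 11.
g is a primitive root iff g^(88/q) ≢ 1 (mod 89) for each prime q ∈ {2, 11}.
g = 2: 2^44 ≡ 1 — hits 1, so not a primitive root.
g = 3: 3^44 ≡ 88; 3^8 ≡ 64 — none is 1, so 3 is a primitive root.
So 3 is the smallest generator of (Z/89Z)^×.

3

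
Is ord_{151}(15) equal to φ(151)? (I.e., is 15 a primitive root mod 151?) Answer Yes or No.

Yes

φ(151) = 151 − 1 = 150 = 2 · 3 · 5^2.
It suffices to check that the order of 15 is not a proper divisor of 150: compute 15^(150/q) for q ∈ {2, 3, 5}.
15^75 ≡ 150 (mod 151)  [q = 2: ≢ 1 ✓]
15^50 ≡ 32 (mod 151)  [q = 3: ≢ 1 ✓]
15^30 ≡ 19 (mod 151)  [q = 5: ≢ 1 ✓]
Every test exponent gives a nontrivial residue, hence 15 generates the full group.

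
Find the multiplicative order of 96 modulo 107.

106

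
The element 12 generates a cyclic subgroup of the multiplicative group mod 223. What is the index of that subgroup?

1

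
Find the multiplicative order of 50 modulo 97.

8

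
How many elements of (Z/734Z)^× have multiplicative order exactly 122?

φ(734) = φ(2)·φ(367) = 1·366 = 366 = 2 · 3 · 61.
Since (Z/734Z)^× is cyclic of order 366, the number of elements of order d is φ(d) when d | 366 and 0 otherwise.
122 = 2 · 61 divides 366, and φ(122) = 60.

60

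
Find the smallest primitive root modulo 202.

φ(202) = φ(2)·φ(101) = 1·100 = 100 = 2^2 · 5^2.
g is a primitive root iff g^(100/q) ≢ 1 (mod 202) for each prime q ∈ {2, 5}.
g = 2: gcd(2, 202) = 2 > 1, not a unit — skip.
g = 3: 3^50 ≡ 201; 3^20 ≡ 185 — none is 1, so 3 is a primitive root.
So 3 is the smallest generator of (Z/202Z)^×.

3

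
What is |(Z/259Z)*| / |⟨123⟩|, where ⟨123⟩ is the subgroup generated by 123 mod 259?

24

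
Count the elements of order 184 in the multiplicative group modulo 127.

0

φ(127) = 127 − 1 = 126 = 2 · 3^2 · 7.
Since (Z/127Z)^× is cyclic of order 126, the number of elements of order d is φ(d) when d | 126 and 0 otherwise.
Since 184 ∤ 126, the count is 0.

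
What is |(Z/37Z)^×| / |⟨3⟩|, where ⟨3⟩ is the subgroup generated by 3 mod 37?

By Lagrange's theorem, ord_37(3) divides φ(37) = 37 − 1 = 36 = 2^2 · 3^2.
Divisors of 36: 1, 2, 3, 4, 6, 9, 12, 18, 36.
Compute 3^d (mod 37) for the divisors d until we hit 1:
3^1 ≡ 3 (mod 37)
3^2 ≡ 9 (mod 37)
3^3 ≡ 27 (mod 37)
3^4 ≡ 7 (mod 37)
3^6 ≡ 26 (mod 37)
3^9 ≡ 36 (mod 37)
3^12 ≡ 10 (mod 37)
3^18 ≡ 1 (mod 37) ✓
Thus |⟨3⟩| = ord(3) = 18.
Index = |(Z/37Z)^×| / |⟨3⟩| = 36 / 18 = 2.

2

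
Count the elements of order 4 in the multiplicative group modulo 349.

φ(349) = 349 − 1 = 348 = 2^2 · 3 · 29.
(Z/349Z)^× is cyclic (|G| = 348); a cyclic group of order m has exactly φ(d) elements of each order d | m, and none otherwise.
4 = 2^2 divides 348, and φ(4) = 2.

2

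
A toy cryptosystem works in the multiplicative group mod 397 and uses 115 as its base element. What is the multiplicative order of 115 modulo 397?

Since 115 ∈ (Z/397Z)^×, its order divides φ(397) = 397 − 1 = 396 = 2^2 · 3^2 · 11.
Divisors of 396: 1, 2, 3, 4, 6, 9, 11, 12, 18, 22, 33, 36, 44, 66, 99, 132, 198, 396.
Compute 115^d (mod 397) for the divisors d until we hit 1:
115^1 ≡ 115
115^2 ≡ 124
115^3 ≡ 365
115^4 ≡ 290
115^6 ≡ 230
115^9 ≡ 183
115^11 ≡ 63
115^12 ≡ 99
115^18 ≡ 141
115^22 ≡ 396
115^33 ≡ 334
115^36 ≡ 31
115^44 ≡ 1
Hence ord(115) = 44.

44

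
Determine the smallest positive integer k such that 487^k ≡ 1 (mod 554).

138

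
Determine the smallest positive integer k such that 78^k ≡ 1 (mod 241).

240

By Lagrange's theorem, ord_241(78) divides φ(241) = 241 − 1 = 240 = 2^4 · 3 · 5.
Divisors of 240: 1, 2, 3, 4, 5, 6, 8, 10, 12, 15, 16, 20, 24, 30, 40, 48, 60, 80, 120, 240.
Test each divisor d:
78^1 ≡ 78
78^2 ≡ 59
78^3 ≡ 23
78^4 ≡ 107
78^5 ≡ 152
78^6 ≡ 47
78^8 ≡ 122
78^10 ≡ 209
78^12 ≡ 40
78^15 ≡ 197
78^16 ≡ 183
78^20 ≡ 60
78^24 ≡ 154
78^30 ≡ 8
78^40 ≡ 226
78^48 ≡ 98
78^60 ≡ 64
78^80 ≡ 225
78^120 ≡ 240
78^240 ≡ 1
So ord_241(78) = 240.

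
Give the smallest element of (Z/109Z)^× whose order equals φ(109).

6

φ(109) = 109 − 1 = 108 = 2^2 · 3^3.
g is a primitive root iff g^(108/q) ≢ 1 (mod 109) for each prime q ∈ {2, 3}.
g = 2: 2^54 ≡ 108; 2^36 ≡ 1 — hits 1, so not a primitive root.
g = 3: 3^54 ≡ 1 — hits 1, so not a primitive root.
g = 4: 4^54 ≡ 1 — hits 1, so not a primitive root.
g = 5: 5^54 ≡ 1 — hits 1, so not a primitive root.
g = 6: 6^54 ≡ 108; 6^36 ≡ 63 — none is 1, so 6 is a primitive root.
Hence the least primitive root of 109 is 6.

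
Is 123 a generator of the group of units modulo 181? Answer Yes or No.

φ(181) = 181 − 1 = 180 = 2^2 · 3^2 · 5.
123 is a primitive root mod 181 iff 123^(φ(181)/q) ≢ 1 for every prime q | φ(181), i.e. q ∈ {2, 3, 5}.
123^90 ≡ 180 (mod 181)  [q = 2: ≢ 1 ✓]
123^60 ≡ 48 (mod 181)  [q = 3: ≢ 1 ✓]
123^36 ≡ 135 (mod 181)  [q = 5: ≢ 1 ✓]
Every test exponent gives a nontrivial residue, hence 123 generates the full group.

Yes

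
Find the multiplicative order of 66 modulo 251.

ord(66) | φ(251) = 251 − 1 = 250 = 2 · 5^3.
Divisors of 250: 1, 2, 5, 10, 25, 50, 125, 250.
Compute 66^d (mod 251) for the divisors d until we hit 1:
66^1 ≡ 66 (mod 251)
66^2 ≡ 89 (mod 251)
66^5 ≡ 204 (mod 251)
66^10 ≡ 201 (mod 251)
66^25 ≡ 219 (mod 251)
66^50 ≡ 20 (mod 251)
66^125 ≡ 1 (mod 251) ✓
Therefore the multiplicative order of 66 modulo 251 is 125.

125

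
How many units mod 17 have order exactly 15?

φ(17) = 17 − 1 = 16 = 2^4.
(Z/17Z)^× is cyclic (|G| = 16); a cyclic group of order m has exactly φ(d) elements of each order d | m, and none otherwise.
15 does not divide 16, so no element of (Z/17Z)^× has order 15.

0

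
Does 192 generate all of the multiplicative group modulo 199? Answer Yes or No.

φ(199) = 199 − 1 = 198 = 2 · 3^2 · 11.
It suffices to check that the order of 192 is not a proper divisor of 198: compute 192^(198/q) for q ∈ {2, 3, 11}.
192^99 ≡ 198 (mod 199)  [q = 2: ≢ 1 ✓]
192^66 ≡ 106 (mod 199)  [q = 3: ≢ 1 ✓]
192^18 ≡ 121 (mod 199)  [q = 11: ≢ 1 ✓]
Every test exponent gives a nontrivial residue, hence 192 generates the full group.

Yes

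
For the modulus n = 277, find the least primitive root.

5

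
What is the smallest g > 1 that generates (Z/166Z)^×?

5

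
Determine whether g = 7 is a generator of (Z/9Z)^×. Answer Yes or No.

φ(9) = φ(3^2) = 3·(3−1) = 6 = 2 · 3.
It suffices to check that the order of 7 is not a proper divisor of 6: compute 7^(6/q) for q ∈ {2, 3}.
7^3 ≡ 1 (mod 9)  [q = 2: ≡ 1 ✗]
7^2 ≡ 4 (mod 9)  [q = 3: ≢ 1 ✓]
7^3 ≡ 1 shows ord(7) | 3, strictly less than φ(9); not a primitive root.

No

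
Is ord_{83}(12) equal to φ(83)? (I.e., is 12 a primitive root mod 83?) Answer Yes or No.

No

φ(83) = 83 − 1 = 82 = 2 · 41.
Test 12^(82/q) mod 83 for each prime factor q of 82:
12^41 ≡ 1 (mod 83)  [q = 2: ≡ 1 ✗]
12^2 ≡ 61 (mod 83)  [q = 41: ≢ 1 ✓]
Since 12^41 ≡ 1, the order of 12 divides 41 < 82, so 12 is not a primitive root.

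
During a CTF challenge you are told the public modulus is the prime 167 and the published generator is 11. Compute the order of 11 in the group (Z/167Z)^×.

83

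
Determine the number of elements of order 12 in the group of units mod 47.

0

φ(47) = 47 − 1 = 46 = 2 · 23.
In a cyclic group of order 46, there are φ(d) elements of order d for each divisor d of 46, and zero for non-divisors.
Since 12 ∤ 46, the count is 0.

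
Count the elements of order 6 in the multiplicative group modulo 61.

φ(61) = 61 − 1 = 60 = 2^2 · 3 · 5.
(Z/61Z)^× is cyclic (|G| = 60); a cyclic group of order m has exactly φ(d) elements of each order d | m, and none otherwise.
6 = 2 · 3 divides 60, and φ(6) = 2.

2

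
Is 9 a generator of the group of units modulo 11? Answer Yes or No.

φ(11) = 11 − 1 = 10 = 2 · 5.
Test 9^(10/q) mod 11 for each prime factor q of 10:
9^5 ≡ 1 (mod 11)  [q = 2: ≡ 1 ✗]
9^2 ≡ 4 (mod 11)  [q = 5: ≢ 1 ✓]
Since 9^5 ≡ 1, the order of 9 divides 5 < 10, so 9 is not a primitive root.

No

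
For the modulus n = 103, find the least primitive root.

5

φ(103) = 103 − 1 = 102 = 2 · 3 · 17.
g is a primitive root iff g^(102/q) ≢ 1 (mod 103) for each prime q ∈ {2, 3, 17}.
g = 2: 2^51 ≡ 1 — hits 1, so not a primitive root.
g = 3: 3^51 ≡ 102; 3^34 ≡ 1 — hits 1, so not a primitive root.
g = 4: 4^51 ≡ 1 — hits 1, so not a primitive root.
g = 5: 5^51 ≡ 102; 5^34 ≡ 56; 5^6 ≡ 72 — none is 1, so 5 is a primitive root.
So 5 is the smallest generator of (Z/103Z)^×.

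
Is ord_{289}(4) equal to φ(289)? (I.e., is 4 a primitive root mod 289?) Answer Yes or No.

No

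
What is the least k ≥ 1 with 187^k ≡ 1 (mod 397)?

ord(187) | φ(397) = 397 − 1 = 396 = 2^2 · 3^2 · 11.
Divisors of 396: 1, 2, 3, 4, 6, 9, 11, 12, 18, 22, 33, 36, 44, 66, 99, 132, 198, 396.
Test each divisor d:
187^1 ≡ 187 (mod 397)
187^2 ≡ 33 (mod 397)
187^3 ≡ 216 (mod 397)
187^4 ≡ 295 (mod 397)
187^6 ≡ 207 (mod 397)
187^9 ≡ 248 (mod 397)
187^11 ≡ 244 (mod 397)
187^12 ≡ 370 (mod 397)
187^18 ≡ 366 (mod 397)
187^22 ≡ 383 (mod 397)
187^33 ≡ 157 (mod 397)
187^36 ≡ 167 (mod 397)
187^44 ≡ 196 (mod 397)
187^66 ≡ 35 (mod 397)
187^99 ≡ 334 (mod 397)
187^132 ≡ 34 (mod 397)
187^198 ≡ 396 (mod 397)
187^396 ≡ 1 (mod 397) ✓
Hence ord(187) = 396.

396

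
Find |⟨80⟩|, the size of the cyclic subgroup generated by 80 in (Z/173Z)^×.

By Lagrange's theorem, ord_173(80) divides φ(173) = 173 − 1 = 172 = 2^2 · 43.
Divisors of 172: 1, 2, 4, 43, 86, 172.
Evaluate successive powers at the divisors of 172:
80^1 ≡ 80 (mod 173)
80^2 ≡ 172 (mod 173)
80^4 ≡ 1 (mod 173) ✓
Therefore the multiplicative order of 80 modulo 173 is 4.

4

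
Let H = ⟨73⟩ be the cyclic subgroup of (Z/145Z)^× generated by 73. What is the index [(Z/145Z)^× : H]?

4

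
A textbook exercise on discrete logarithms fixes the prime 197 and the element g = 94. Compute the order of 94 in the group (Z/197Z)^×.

The order of 94 must divide φ(197) = 197 − 1 = 196 = 2^2 · 7^2.
Divisors of 196: 1, 2, 4, 7, 14, 28, 49, 98, 196.
Test each divisor d:
94^1 ≡ 94 (mod 197)
94^2 ≡ 168 (mod 197)
94^4 ≡ 53 (mod 197)
94^7 ≡ 120 (mod 197)
94^14 ≡ 19 (mod 197)
94^28 ≡ 164 (mod 197)
94^49 ≡ 14 (mod 197)
94^98 ≡ 196 (mod 197)
94^196 ≡ 1 (mod 197) ✓
Therefore the multiplicative order of 94 modulo 197 is 196.

196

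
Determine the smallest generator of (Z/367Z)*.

φ(367) = 367 − 1 = 366 = 2 · 3 · 61.
g is a primitive root iff g^(366/q) ≢ 1 (mod 367) for each prime q ∈ {2, 3, 61}.
g = 2: 2^183 ≡ 1 — hits 1, so not a primitive root.
g = 3: 3^183 ≡ 366; 3^122 ≡ 1 — hits 1, so not a primitive root.
g = 4: 4^183 ≡ 1 — hits 1, so not a primitive root.
g = 5: 5^183 ≡ 366; 5^122 ≡ 1 — hits 1, so not a primitive root.
g = 6: 6^183 ≡ 366; 6^122 ≡ 283; 6^6 ≡ 47 — none is 1, so 6 is a primitive root.
Hence the least primitive root of 367 is 6.

6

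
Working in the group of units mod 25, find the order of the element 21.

Since 21 ∈ (Z/25Z)^×, its order divides φ(25) = φ(5^2) = 5·(5−1) = 20 = 2^2 · 5.
Divisors of 20: 1, 2, 4, 5, 10, 20.
Test each divisor d:
21^1 ≡ 21
21^2 ≡ 16
21^4 ≡ 6
21^5 ≡ 1
Hence ord(21) = 5.

5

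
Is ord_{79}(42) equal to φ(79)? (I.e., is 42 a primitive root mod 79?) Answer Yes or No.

No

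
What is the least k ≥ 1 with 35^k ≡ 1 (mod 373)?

By Lagrange's theorem, ord_373(35) divides φ(373) = 373 − 1 = 372 = 2^2 · 3 · 31.
Divisors of 372: 1, 2, 3, 4, 6, 12, 31, 62, 93, 124, 186, 372.
Check 35^d mod 373 for each divisor in increasing order:
35^1 ≡ 35 (mod 373)
35^2 ≡ 106 (mod 373)
35^3 ≡ 353 (mod 373)
35^4 ≡ 46 (mod 373)
35^6 ≡ 27 (mod 373)
35^12 ≡ 356 (mod 373)
35^31 ≡ 69 (mod 373)
35^62 ≡ 285 (mod 373)
35^93 ≡ 269 (mod 373)
35^124 ≡ 284 (mod 373)
35^186 ≡ 372 (mod 373)
35^372 ≡ 1 (mod 373) ✓
Therefore the multiplicative order of 35 modulo 373 is 372.

372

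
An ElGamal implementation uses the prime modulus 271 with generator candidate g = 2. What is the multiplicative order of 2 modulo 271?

By Lagrange's theorem, ord_271(2) divides φ(271) = 271 − 1 = 270 = 2 · 3^3 · 5.
Divisors of 270: 1, 2, 3, 5, 6, 9, 10, 15, 18, 27, 30, 45, 54, 90, 135, 270.
Compute 2^d (mod 271) for the divisors d until we hit 1:
2^1 ≡ 2
2^2 ≡ 4
2^3 ≡ 8
2^5 ≡ 32
2^6 ≡ 64
2^9 ≡ 241
2^10 ≡ 211
2^15 ≡ 248
2^18 ≡ 87
2^27 ≡ 100
2^30 ≡ 258
2^45 ≡ 28
2^54 ≡ 244
2^90 ≡ 242
2^135 ≡ 1
So ord_271(2) = 135.

135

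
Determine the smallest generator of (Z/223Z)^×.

3

φ(223) = 223 − 1 = 222 = 2 · 3 · 37.
Test candidates g = 2, 3, … against the prime factors q ∈ {2, 3, 37} of φ(223): g is a generator iff g^(222/q) ≢ 1 for every such q.
g = 2: 2^111 ≡ 1 — hits 1, so not a primitive root.
g = 3: 3^111 ≡ 222; 3^74 ≡ 183; 3^6 ≡ 60 — none is 1, so 3 is a primitive root.
The smallest primitive root modulo 223 is 3.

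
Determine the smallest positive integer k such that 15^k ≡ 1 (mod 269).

268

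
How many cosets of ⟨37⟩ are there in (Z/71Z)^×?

ord(37) | φ(71) = 71 − 1 = 70 = 2 · 5 · 7.
Divisors of 70: 1, 2, 5, 7, 10, 14, 35, 70.
Evaluate successive powers at the divisors of 70:
37^1 ≡ 37
37^2 ≡ 20
37^5 ≡ 32
37^7 ≡ 1
Thus |⟨37⟩| = ord(37) = 7.
[(Z/71Z)^× : ⟨37⟩] = 70/7 = 10.

10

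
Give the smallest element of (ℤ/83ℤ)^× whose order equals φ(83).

2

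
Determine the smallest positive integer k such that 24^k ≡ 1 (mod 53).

13

Since 24 ∈ (Z/53Z)^×, its order divides φ(53) = 53 − 1 = 52 = 2^2 · 13.
Divisors of 52: 1, 2, 4, 13, 26, 52.
Test each divisor d:
24^1 ≡ 24 (mod 53)
24^2 ≡ 46 (mod 53)
24^4 ≡ 49 (mod 53)
24^13 ≡ 1 (mod 53) ✓
The smallest such exponent is 13, so the order of 24 is 13.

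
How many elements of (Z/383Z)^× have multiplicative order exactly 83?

φ(383) = 383 − 1 = 382 = 2 · 191.
Since (Z/383Z)^× is cyclic of order 382, the number of elements of order d is φ(d) when d | 382 and 0 otherwise.
Here 382 is not a multiple of 83, so there are no elements of order 83.

0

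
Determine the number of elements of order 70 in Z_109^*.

φ(109) = 109 − 1 = 108 = 2^2 · 3^3.
In a cyclic group of order 108, there are φ(d) elements of order d for each divisor d of 108, and zero for non-divisors.
70 does not divide 108, so no element of (Z/109Z)^× has order 70.

0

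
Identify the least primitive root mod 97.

φ(97) = 97 − 1 = 96 = 2^5 · 3.
Test candidates g = 2, 3, … against the prime factors q ∈ {2, 3} of φ(97): g is a generator iff g^(96/q) ≢ 1 for every such q.
g = 2: 2^48 ≡ 1 — hits 1, so not a primitive root.
g = 3: 3^48 ≡ 1 — hits 1, so not a primitive root.
g = 4: 4^48 ≡ 1 — hits 1, so not a primitive root.
g = 5: 5^48 ≡ 96; 5^32 ≡ 35 — none is 1, so 5 is a primitive root.
Hence the least primitive root of 97 is 5.

5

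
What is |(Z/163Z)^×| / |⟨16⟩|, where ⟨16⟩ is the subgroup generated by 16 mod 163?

The order of 16 must divide φ(163) = 163 − 1 = 162 = 2 · 3^4.
Divisors of 162: 1, 2, 3, 6, 9, 18, 27, 54, 81, 162.
Evaluate successive powers at the divisors of 162:
16^1 ≡ 16 (mod 163)
16^2 ≡ 93 (mod 163)
16^3 ≡ 21 (mod 163)
16^6 ≡ 115 (mod 163)
16^9 ≡ 133 (mod 163)
16^18 ≡ 85 (mod 163)
16^27 ≡ 58 (mod 163)
16^54 ≡ 104 (mod 163)
16^81 ≡ 1 (mod 163) ✓
Thus |⟨16⟩| = ord(16) = 81.
The index is φ(163) / ord(16) = 162 / 81 = 2.

2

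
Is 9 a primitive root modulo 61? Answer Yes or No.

φ(61) = 61 − 1 = 60 = 2^2 · 3 · 5.
An element g generates (Z/61Z)^× iff g^(60/q) ≢ 1 (mod 61) for each prime q ∈ {2, 3, 5}.
9^30 ≡ 1 (mod 61)  [q = 2: ≡ 1 ✗]
9^20 ≡ 1 (mod 61)  [q = 3: ≡ 1 ✗]
9^12 ≡ 20 (mod 61)  [q = 5: ≢ 1 ✓]
9^30 ≡ 1 shows ord(9) | 30, strictly less than φ(61); not a primitive root.

No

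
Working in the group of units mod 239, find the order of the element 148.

238

By Lagrange's theorem, ord_239(148) divides φ(239) = 239 − 1 = 238 = 2 · 7 · 17.
Divisors of 238: 1, 2, 7, 14, 17, 34, 119, 238.
Evaluate successive powers at the divisors of 238:
148^1 ≡ 148
148^2 ≡ 155
148^7 ≡ 217
148^14 ≡ 6
148^17 ≡ 215
148^34 ≡ 98
148^119 ≡ 238
148^238 ≡ 1
Therefore the multiplicative order of 148 modulo 239 is 238.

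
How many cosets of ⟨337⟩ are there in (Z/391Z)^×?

ord(337) | φ(391) = φ(17·23) = (17−1)·(23−1) = 16·22 = 352 = 2^5 · 11.
Divisors of 352: 1, 2, 4, 8, 11, 16, 22, 32, 44, 88, 176, 352.
Check 337^d mod 391 for each divisor in increasing order:
337^1 ≡ 337
337^2 ≡ 179
337^4 ≡ 370
337^8 ≡ 50
337^11 ≡ 367
337^16 ≡ 154
337^22 ≡ 185
337^32 ≡ 256
337^44 ≡ 208
337^88 ≡ 254
337^176 ≡ 1
The order of 337 is 176, so the subgroup it generates has 176 elements.
The index is φ(391) / ord(337) = 352 / 176 = 2.

2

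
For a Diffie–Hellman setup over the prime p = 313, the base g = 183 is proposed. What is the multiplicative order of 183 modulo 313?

312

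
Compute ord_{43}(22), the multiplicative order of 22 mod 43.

14

By Lagrange's theorem, ord_43(22) divides φ(43) = 43 − 1 = 42 = 2 · 3 · 7.
Divisors of 42: 1, 2, 3, 6, 7, 14, 21, 42.
Evaluate successive powers at the divisors of 42:
22^1 ≡ 22 (mod 43)
22^2 ≡ 11 (mod 43)
22^3 ≡ 27 (mod 43)
22^6 ≡ 41 (mod 43)
22^7 ≡ 42 (mod 43)
22^14 ≡ 1 (mod 43) ✓
Therefore the multiplicative order of 22 modulo 43 is 14.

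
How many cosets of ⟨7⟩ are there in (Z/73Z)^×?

ord(7) | φ(73) = 73 − 1 = 72 = 2^3 · 3^2.
Divisors of 72: 1, 2, 3, 4, 6, 8, 9, 12, 18, 24, 36, 72.
Compute 7^d (mod 73) for the divisors d until we hit 1:
7^1 ≡ 7 (mod 73)
7^2 ≡ 49 (mod 73)
7^3 ≡ 51 (mod 73)
7^4 ≡ 65 (mod 73)
7^6 ≡ 46 (mod 73)
7^8 ≡ 64 (mod 73)
7^9 ≡ 10 (mod 73)
7^12 ≡ 72 (mod 73)
7^18 ≡ 27 (mod 73)
7^24 ≡ 1 (mod 73) ✓
So ord_73(7) = 24, hence |⟨7⟩| = 24.
[(Z/73Z)^× : ⟨7⟩] = 72/24 = 3.

3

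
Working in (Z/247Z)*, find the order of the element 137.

By Lagrange's theorem, ord_247(137) divides φ(247) = φ(13·19) = (13−1)·(19−1) = 12·18 = 216 = 2^3 · 3^3.
Divisors of 216: 1, 2, 3, 4, 6, 8, 9, 12, 18, 24, 27, 36, 54, 72, 108, 216.
Test each divisor d:
137^1 ≡ 137
137^2 ≡ 244
137^3 ≡ 83
137^4 ≡ 9
137^6 ≡ 220
137^8 ≡ 81
137^9 ≡ 229
137^12 ≡ 235
137^18 ≡ 77
137^24 ≡ 144
137^27 ≡ 96
137^36 ≡ 1
Hence ord(137) = 36.

36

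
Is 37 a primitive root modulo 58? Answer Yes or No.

φ(58) = φ(2)·φ(29) = 1·28 = 28 = 2^2 · 7.
It suffices to check that the order of 37 is not a proper divisor of 28: compute 37^(28/q) for q ∈ {2, 7}.
37^14 ≡ 57 (mod 58)  [q = 2: ≢ 1 ✓]
37^4 ≡ 7 (mod 58)  [q = 7: ≢ 1 ✓]
None equal 1, so ord_58(37) = 28: 37 is a primitive root.

Yes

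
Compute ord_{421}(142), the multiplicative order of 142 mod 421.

The order of 142 must divide φ(421) = 421 − 1 = 420 = 2^2 · 3 · 5 · 7.
Divisors of 420: 1, 2, 3, 4, 5, 6, 7, 10, 12, 14, 15, 20, 21, 28, 30, 35, 42, 60, 70, 84, 105, 140, 210, 420.
Compute 142^d (mod 421) for the divisors d until we hit 1:
142^1 ≡ 142 (mod 421)
142^2 ≡ 377 (mod 421)
142^3 ≡ 67 (mod 421)
142^4 ≡ 252 (mod 421)
142^5 ≡ 420 (mod 421)
142^6 ≡ 279 (mod 421)
142^7 ≡ 44 (mod 421)
142^10 ≡ 1 (mod 421) ✓
So ord_421(142) = 10.

10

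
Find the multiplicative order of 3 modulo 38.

The order of 3 must divide φ(38) = φ(2)·φ(19) = 1·18 = 18 = 2 · 3^2.
Divisors of 18: 1, 2, 3, 6, 9, 18.
Evaluate successive powers at the divisors of 18:
3^1 ≡ 3 (mod 38)
3^2 ≡ 9 (mod 38)
3^3 ≡ 27 (mod 38)
3^6 ≡ 7 (mod 38)
3^9 ≡ 37 (mod 38)
3^18 ≡ 1 (mod 38) ✓
Therefore the multiplicative order of 3 modulo 38 is 18.

18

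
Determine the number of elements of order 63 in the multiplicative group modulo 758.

36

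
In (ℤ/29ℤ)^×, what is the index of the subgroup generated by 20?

ord(20) | φ(29) = 29 − 1 = 28 = 2^2 · 7.
Divisors of 28: 1, 2, 4, 7, 14, 28.
Evaluate successive powers at the divisors of 28:
20^1 ≡ 20
20^2 ≡ 23
20^4 ≡ 7
20^7 ≡ 1
So ord_29(20) = 7, hence |⟨20⟩| = 7.
Index = |(Z/29Z)^×| / |⟨20⟩| = 28 / 7 = 4.

4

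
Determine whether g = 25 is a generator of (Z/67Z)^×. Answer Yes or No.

φ(67) = 67 − 1 = 66 = 2 · 3 · 11.
It suffices to check that the order of 25 is not a proper divisor of 66: compute 25^(66/q) for q ∈ {2, 3, 11}.
25^33 ≡ 1 (mod 67)  [q = 2: ≡ 1 ✗]
25^22 ≡ 1 (mod 67)  [q = 3: ≡ 1 ✗]
25^6 ≡ 62 (mod 67)  [q = 11: ≢ 1 ✓]
The check at q = 2 fails, so 25 generates a proper subgroup.

No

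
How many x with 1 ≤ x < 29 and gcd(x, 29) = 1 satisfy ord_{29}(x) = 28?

12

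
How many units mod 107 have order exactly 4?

φ(107) = 107 − 1 = 106 = 2 · 53.
(Z/107Z)^× is cyclic (|G| = 106); a cyclic group of order m has exactly φ(d) elements of each order d | m, and none otherwise.
Since 4 ∤ 106, the count is 0.

0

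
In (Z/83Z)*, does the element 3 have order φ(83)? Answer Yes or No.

No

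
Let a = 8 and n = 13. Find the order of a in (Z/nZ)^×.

4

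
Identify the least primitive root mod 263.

φ(263) = 263 − 1 = 262 = 2 · 131.
g is a primitive root iff g^(262/q) ≢ 1 (mod 263) for each prime q ∈ {2, 131}.
g = 2: 2^131 ≡ 1 — hits 1, so not a primitive root.
g = 3: 3^131 ≡ 1 — hits 1, so not a primitive root.
g = 4: 4^131 ≡ 1 — hits 1, so not a primitive root.
g = 5: 5^131 ≡ 262; 5^2 ≡ 25 — none is 1, so 5 is a primitive root.
So 5 is the smallest generator of (Z/263Z)^×.

5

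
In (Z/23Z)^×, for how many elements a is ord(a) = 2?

1

φ(23) = 23 − 1 = 22 = 2 · 11.
(Z/23Z)^× is cyclic (|G| = 22); a cyclic group of order m has exactly φ(d) elements of each order d | m, and none otherwise.
2 | 22, and φ(2) = 2 − 1 = 1.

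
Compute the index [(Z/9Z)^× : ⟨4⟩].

By Lagrange's theorem, ord_9(4) divides φ(9) = φ(3^2) = 3·(3−1) = 6 = 2 · 3.
Divisors of 6: 1, 2, 3, 6.
Compute 4^d (mod 9) for the divisors d until we hit 1:
4^1 ≡ 4
4^2 ≡ 7
4^3 ≡ 1
So ord_9(4) = 3, hence |⟨4⟩| = 3.
Index = |(Z/9Z)^×| / |⟨4⟩| = 6 / 3 = 2.

2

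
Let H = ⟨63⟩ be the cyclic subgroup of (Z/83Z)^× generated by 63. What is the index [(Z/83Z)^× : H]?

2

By Lagrange's theorem, ord_83(63) divides φ(83) = 83 − 1 = 82 = 2 · 41.
Divisors of 82: 1, 2, 41, 82.
Compute 63^d (mod 83) for the divisors d until we hit 1:
63^1 ≡ 63 (mod 83)
63^2 ≡ 68 (mod 83)
63^41 ≡ 1 (mod 83) ✓
Thus |⟨63⟩| = ord(63) = 41.
The index is φ(83) / ord(63) = 82 / 41 = 2.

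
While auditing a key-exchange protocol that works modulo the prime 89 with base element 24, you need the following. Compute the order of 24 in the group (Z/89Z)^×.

88

ord(24) | φ(89) = 89 − 1 = 88 = 2^3 · 11.
Divisors of 88: 1, 2, 4, 8, 11, 22, 44, 88.
Test each divisor d:
24^1 ≡ 24
24^2 ≡ 42
24^4 ≡ 73
24^8 ≡ 78
24^11 ≡ 37
24^22 ≡ 34
24^44 ≡ 88
24^88 ≡ 1
Hence ord(24) = 88.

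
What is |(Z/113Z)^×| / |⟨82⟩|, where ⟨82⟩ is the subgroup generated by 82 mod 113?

2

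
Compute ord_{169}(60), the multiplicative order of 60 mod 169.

52

By Lagrange's theorem, ord_169(60) divides φ(169) = φ(13^2) = 13·(13−1) = 156 = 2^2 · 3 · 13.
Divisors of 156: 1, 2, 3, 4, 6, 12, 13, 26, 39, 52, 78, 156.
Test each divisor d:
60^1 ≡ 60 (mod 169)
60^2 ≡ 51 (mod 169)
60^3 ≡ 18 (mod 169)
60^4 ≡ 66 (mod 169)
60^6 ≡ 155 (mod 169)
60^12 ≡ 27 (mod 169)
60^13 ≡ 99 (mod 169)
60^26 ≡ 168 (mod 169)
60^39 ≡ 70 (mod 169)
60^52 ≡ 1 (mod 169) ✓
The smallest such exponent is 52, so the order of 60 is 52.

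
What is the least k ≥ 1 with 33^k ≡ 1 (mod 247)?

36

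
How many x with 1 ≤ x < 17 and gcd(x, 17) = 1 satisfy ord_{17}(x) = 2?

1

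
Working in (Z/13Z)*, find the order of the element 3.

3

ord(3) | φ(13) = 13 − 1 = 12 = 2^2 · 3.
Divisors of 12: 1, 2, 3, 4, 6, 12.
Test each divisor d:
3^1 ≡ 3 (mod 13)
3^2 ≡ 9 (mod 13)
3^3 ≡ 1 (mod 13) ✓
The smallest such exponent is 3, so the order of 3 is 3.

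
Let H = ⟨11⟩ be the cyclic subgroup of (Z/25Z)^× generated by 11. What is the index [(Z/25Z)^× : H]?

4

By Lagrange's theorem, ord_25(11) divides φ(25) = φ(5^2) = 5·(5−1) = 20 = 2^2 · 5.
Divisors of 20: 1, 2, 4, 5, 10, 20.
Compute 11^d (mod 25) for the divisors d until we hit 1:
11^1 ≡ 11 (mod 25)
11^2 ≡ 21 (mod 25)
11^4 ≡ 16 (mod 25)
11^5 ≡ 1 (mod 25) ✓
The order of 11 is 5, so the subgroup it generates has 5 elements.
[(Z/25Z)^× : ⟨11⟩] = 20/5 = 4.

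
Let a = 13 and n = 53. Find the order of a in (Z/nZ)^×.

13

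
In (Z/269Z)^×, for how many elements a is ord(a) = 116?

0

φ(269) = 269 − 1 = 268 = 2^2 · 67.
In a cyclic group of order 268, there are φ(d) elements of order d for each divisor d of 268, and zero for non-divisors.
116 does not divide 268, so no element of (Z/269Z)^× has order 116.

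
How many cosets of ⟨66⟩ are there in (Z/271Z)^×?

1

Since 66 ∈ (Z/271Z)^×, its order divides φ(271) = 271 − 1 = 270 = 2 · 3^3 · 5.
Divisors of 270: 1, 2, 3, 5, 6, 9, 10, 15, 18, 27, 30, 45, 54, 90, 135, 270.
Test each divisor d:
66^1 ≡ 66 (mod 271)
66^2 ≡ 20 (mod 271)
66^3 ≡ 236 (mod 271)
66^5 ≡ 113 (mod 271)
66^6 ≡ 141 (mod 271)
66^9 ≡ 214 (mod 271)
66^10 ≡ 32 (mod 271)
66^15 ≡ 93 (mod 271)
66^18 ≡ 268 (mod 271)
66^27 ≡ 171 (mod 271)
66^30 ≡ 248 (mod 271)
66^45 ≡ 29 (mod 271)
66^54 ≡ 244 (mod 271)
66^90 ≡ 28 (mod 271)
66^135 ≡ 270 (mod 271)
66^270 ≡ 1 (mod 271) ✓
The order of 66 is 270, so the subgroup it generates has 270 elements.
[(Z/271Z)^× : ⟨66⟩] = 270/270 = 1.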